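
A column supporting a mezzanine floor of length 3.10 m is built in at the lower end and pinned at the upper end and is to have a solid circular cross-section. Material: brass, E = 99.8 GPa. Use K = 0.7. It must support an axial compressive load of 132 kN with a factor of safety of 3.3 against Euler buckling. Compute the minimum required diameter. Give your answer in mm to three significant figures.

Required P_cr = n·P = 3.3 × 132 = 435.6 kN
L_e = K·L = 0.7 × 3.10 = 2.170 m
Required I = P_cr·L_e²/(π²E) = 4.356×10^5 × 2.170² / (π² × 9.98×10^10) = 2.082×10^-6 m⁴
I_req = 2.082×10^6 mm⁴
Solid circle: I = πd⁴/64  ⇒  d = (64I/π)^(1/4) = (64×2.082×10^6/π)^(1/4) = 80.7 mm

d ≈ 80.7 mm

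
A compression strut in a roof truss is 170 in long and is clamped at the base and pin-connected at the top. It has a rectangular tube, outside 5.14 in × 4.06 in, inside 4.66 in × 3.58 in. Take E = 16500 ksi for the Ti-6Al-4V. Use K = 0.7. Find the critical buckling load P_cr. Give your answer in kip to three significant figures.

P_cr ≈ 125 kip

Weak-axis I_min = (h_o·b_o³ − h_i·b_i³)/12 with b_o = 4.06, b_i = 3.580 in (shorter outer/inner sides).
I_min = (5.14×4.06³ − 4.660×3.580³)/12 = 10.85 in⁴
Effective length L_e = K·L = 0.7 × 170 = 119.0 in
P_cr = π²EI / L_e² = π² × 16500×10³ × 10.85 / 119.0² = 1.247×10^5 lb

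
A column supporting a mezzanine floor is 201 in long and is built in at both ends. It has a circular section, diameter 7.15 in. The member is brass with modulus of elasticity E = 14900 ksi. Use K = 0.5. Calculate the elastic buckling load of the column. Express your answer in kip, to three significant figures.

P_cr ≈ 1870 kip

I = πd⁴/64 = π×7.15⁴/64 = 128.3 in⁴
Effective length L_e = K·L = 0.5 × 201 = 100.5 in
P_cr = π²EI / L_e² = π² × 14900×10³ × 128.3 / 100.5² = 1.868×10^6 lb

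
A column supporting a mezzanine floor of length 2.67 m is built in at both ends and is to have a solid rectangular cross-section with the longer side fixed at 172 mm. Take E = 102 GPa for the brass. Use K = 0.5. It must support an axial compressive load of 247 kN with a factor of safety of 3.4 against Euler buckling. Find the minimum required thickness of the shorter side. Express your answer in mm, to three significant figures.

b ≈ 47.0 mm

Required P_cr = n·P = 3.4 × 247 = 839.8 kN
L_e = K·L = 0.5 × 2.67 = 1.335 m
Required I = P_cr·L_e²/(π²E) = 8.398×10^5 × 1.335² / (π² × 1.02×10^11) = 1.487×10^-6 m⁴
I_req = 1.487×10^6 mm⁴
Rectangle, weak axis: I_min = h·b³/12 with h = 172 mm fixed  ⇒  b = (12I/h)^(1/3) = 47.0 mm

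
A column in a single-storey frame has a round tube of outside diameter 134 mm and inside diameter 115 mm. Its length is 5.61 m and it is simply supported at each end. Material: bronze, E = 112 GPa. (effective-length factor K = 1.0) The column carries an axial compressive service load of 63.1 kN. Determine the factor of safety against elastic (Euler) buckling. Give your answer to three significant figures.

n ≈ 4.03

d_o = 134 mm, d_i = 115 mm
I = π(d_o⁴ − d_i⁴)/64 = π(134⁴ − 115.0⁴)/64 = 7.241×10^6 mm⁴
I = 7.241×10^6 mm⁴ = 7.241×10^-6 m⁴
Effective length L_e = K·L = 1 × 5.61 = 5.610 m
P_cr = π²EI / L_e² = π² × 112×10⁹ × 7.241×10^-6 / 5.610² = 2.543×10^5 N
Factor of safety n = P_cr / P = 254.33 / 63.1 = 4.03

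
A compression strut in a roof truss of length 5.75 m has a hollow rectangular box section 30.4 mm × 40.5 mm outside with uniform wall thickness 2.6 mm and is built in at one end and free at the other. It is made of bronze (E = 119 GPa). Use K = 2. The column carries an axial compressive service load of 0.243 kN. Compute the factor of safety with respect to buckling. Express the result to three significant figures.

n ≈ 1.74

Inner dimensions: h_i = 40.5 − 2×2.6 = 35.30 mm, b_i = 30.4 − 2×2.6 = 25.20 mm
Weak-axis I_min = (h_o·b_o³ − h_i·b_i³)/12 with b_o = 30.4, b_i = 25.20 mm (shorter outer/inner sides).
I_min = (40.5×30.4³ − 35.30×25.20³)/12 = 4.774×10^4 mm⁴
I = 4.774×10^4 mm⁴ = 4.774×10^-8 m⁴
Effective length L_e = K·L = 2 × 5.75 = 11.50 m
P_cr = π²EI / L_e² = π² × 119×10⁹ × 4.774×10^-8 / 11.50² = 424.0 N
Factor of safety n = P_cr / P = 0.42400 / 0.243 = 1.74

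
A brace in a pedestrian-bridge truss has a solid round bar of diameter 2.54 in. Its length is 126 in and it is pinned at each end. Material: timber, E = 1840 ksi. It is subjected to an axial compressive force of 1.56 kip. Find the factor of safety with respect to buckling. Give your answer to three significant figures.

I = πd⁴/64 = π×2.54⁴/64 = 2.043 in⁴
Effective length L_e = K·L = 1 × 126 = 126.0 in
P_cr = π²EI / L_e² = π² × 1840×10³ × 2.043 / 126.0² = 2.337×10^3 lb
Factor of safety n = P_cr / P = 2.3371 / 1.56 = 1.50

n ≈ 1.50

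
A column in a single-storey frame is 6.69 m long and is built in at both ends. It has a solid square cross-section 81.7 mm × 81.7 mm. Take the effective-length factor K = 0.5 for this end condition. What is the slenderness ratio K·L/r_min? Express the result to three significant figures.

For a square r = a/√12 = 81.7/√12 = 23.58 mm
L_e = K·L = 0.5 × 6.69 m = 3.345 m = 3345.0 mm
λ = L_e / r_min = 3345.0 / 23.58 = 142

λ ≈ 142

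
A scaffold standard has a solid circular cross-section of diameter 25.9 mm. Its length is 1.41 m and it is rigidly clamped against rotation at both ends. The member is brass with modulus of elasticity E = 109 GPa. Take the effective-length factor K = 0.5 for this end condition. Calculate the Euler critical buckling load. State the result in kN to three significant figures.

I = πd⁴/64 = π×25.9⁴/64 = 2.209×10^4 mm⁴
I = 2.209×10^4 mm⁴ = 2.209×10^-8 m⁴
Effective length L_e = K·L = 0.5 × 1.41 = 0.7050 m
P_cr = π²EI / L_e² = π² × 109×10⁹ × 2.209×10^-8 / 0.7050² = 4.781×10^4 N

P_cr ≈ 47.8 kN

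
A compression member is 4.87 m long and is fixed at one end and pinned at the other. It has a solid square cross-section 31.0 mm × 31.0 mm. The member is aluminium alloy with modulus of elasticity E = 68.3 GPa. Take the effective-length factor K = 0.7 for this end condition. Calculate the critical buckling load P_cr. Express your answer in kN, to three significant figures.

I = a⁴/12 = 31.0⁴/12 = 7.696×10^4 mm⁴
I = 7.696×10^4 mm⁴ = 7.696×10^-8 m⁴
Effective length L_e = K·L = 0.7 × 4.87 = 3.409 m
P_cr = π²EI / L_e² = π² × 68.3×10⁹ × 7.696×10^-8 / 3.409² = 4.464×10^3 N

P_cr ≈ 4.46 kN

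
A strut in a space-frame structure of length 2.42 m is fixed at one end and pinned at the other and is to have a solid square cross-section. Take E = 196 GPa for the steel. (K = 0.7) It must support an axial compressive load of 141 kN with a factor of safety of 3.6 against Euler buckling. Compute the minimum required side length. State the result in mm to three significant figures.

Required P_cr = n·P = 3.6 × 141 = 507.6 kN
L_e = K·L = 0.7 × 2.42 = 1.694 m
Required I = P_cr·L_e²/(π²E) = 5.076×10^5 × 1.694² / (π² × 1.96×10^11) = 7.530×10^-7 m⁴
I_req = 7.530×10^5 mm⁴
Solid square: I = a⁴/12  ⇒  a = (12I)^(1/4) = (12×7.530×10^5)^(1/4) = 54.8 mm

a ≈ 54.8 mm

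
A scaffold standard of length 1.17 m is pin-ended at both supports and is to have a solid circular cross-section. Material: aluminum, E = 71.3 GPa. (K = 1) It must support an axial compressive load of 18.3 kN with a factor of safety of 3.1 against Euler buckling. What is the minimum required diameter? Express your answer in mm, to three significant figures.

Required P_cr = n·P = 3.1 × 18.3 = 56.73 kN
L_e = K·L = 1 × 1.17 = 1.170 m
Required I = P_cr·L_e²/(π²E) = 5.673×10^4 × 1.170² / (π² × 7.13×10^10) = 1.104×10^-7 m⁴
I_req = 1.104×10^5 mm⁴
Solid circle: I = πd⁴/64  ⇒  d = (64I/π)^(1/4) = (64×1.104×10^5/π)^(1/4) = 38.7 mm

d ≈ 38.7 mm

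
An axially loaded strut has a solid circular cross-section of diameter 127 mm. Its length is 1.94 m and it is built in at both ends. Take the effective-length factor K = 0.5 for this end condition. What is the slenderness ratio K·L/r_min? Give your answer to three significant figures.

I = πd⁴/64 = π×127⁴/64 = 1.277×10^7 mm⁴
A = 1.267×10^4 mm²;  r_min = √(I/A) = √(1.277×10^7/1.267×10^4) = 31.75 mm
L_e = K·L = 0.5 × 1.94 m = 0.9700 m = 970.00 mm
λ = L_e / r_min = 970.00 / 31.75 = 30.6

λ ≈ 30.6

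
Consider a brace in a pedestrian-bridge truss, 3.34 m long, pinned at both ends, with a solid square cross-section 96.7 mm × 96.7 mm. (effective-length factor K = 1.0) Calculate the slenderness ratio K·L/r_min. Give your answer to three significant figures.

I = a⁴/12 = 96.7⁴/12 = 7.287×10^6 mm⁴
A = 9.351×10^3 mm²;  r_min = √(I/A) = √(7.287×10^6/9.351×10^3) = 27.91 mm
L_e = K·L = 1 × 3.34 m = 3.340 m = 3340.0 mm
λ = L_e / r_min = 3340.0 / 27.91 = 120

λ ≈ 120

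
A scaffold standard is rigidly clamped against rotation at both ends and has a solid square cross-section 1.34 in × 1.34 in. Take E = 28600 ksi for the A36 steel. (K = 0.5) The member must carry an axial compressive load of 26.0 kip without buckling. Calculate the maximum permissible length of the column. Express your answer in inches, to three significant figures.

L_max ≈ 108 in

I = a⁴/12 = 1.34⁴/12 = 0.2687 in⁴
At the buckling limit P_cr = P = 2.600×10^4 lb
From P_cr = π²EI/(K·L)²:  L = (1/K)·√(π²EI/P_cr) = (1/0.5)·√(π²×2.86×10^7×0.2687/2.600×10^4)
L = 108 in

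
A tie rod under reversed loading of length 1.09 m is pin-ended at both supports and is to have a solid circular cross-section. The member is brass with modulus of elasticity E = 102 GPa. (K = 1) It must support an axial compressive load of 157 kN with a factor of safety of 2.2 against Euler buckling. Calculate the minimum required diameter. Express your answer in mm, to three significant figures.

d ≈ 53.7 mm

Required P_cr = n·P = 2.2 × 157 = 345.4 kN
L_e = K·L = 1 × 1.09 = 1.090 m
Required I = P_cr·L_e²/(π²E) = 3.454×10^5 × 1.090² / (π² × 1.02×10^11) = 4.076×10^-7 m⁴
I_req = 4.076×10^5 mm⁴
Solid circle: I = πd⁴/64  ⇒  d = (64I/π)^(1/4) = (64×4.076×10^5/π)^(1/4) = 53.7 mm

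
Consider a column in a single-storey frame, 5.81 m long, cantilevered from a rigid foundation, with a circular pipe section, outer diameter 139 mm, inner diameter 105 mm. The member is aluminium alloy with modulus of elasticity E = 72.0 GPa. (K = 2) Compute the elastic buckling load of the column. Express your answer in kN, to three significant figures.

P_cr ≈ 65.0 kN

d_o = 139 mm, d_i = 105 mm
I = π(d_o⁴ − d_i⁴)/64 = π(139⁴ − 105.0⁴)/64 = 1.236×10^7 mm⁴
I = 1.236×10^7 mm⁴ = 1.236×10^-5 m⁴
Effective length L_e = K·L = 2 × 5.81 = 11.62 m
P_cr = π²EI / L_e² = π² × 72.0×10⁹ × 1.236×10^-5 / 11.62² = 6.504×10^4 N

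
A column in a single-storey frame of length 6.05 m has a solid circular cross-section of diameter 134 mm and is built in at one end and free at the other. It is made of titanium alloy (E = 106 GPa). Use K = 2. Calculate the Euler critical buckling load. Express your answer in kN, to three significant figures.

P_cr ≈ 113 kN

I = πd⁴/64 = π×134⁴/64 = 1.583×10^7 mm⁴
I = 1.583×10^7 mm⁴ = 1.583×10^-5 m⁴
Effective length L_e = K·L = 2 × 6.05 = 12.10 m
P_cr = π²EI / L_e² = π² × 106×10⁹ × 1.583×10^-5 / 12.10² = 1.131×10^5 N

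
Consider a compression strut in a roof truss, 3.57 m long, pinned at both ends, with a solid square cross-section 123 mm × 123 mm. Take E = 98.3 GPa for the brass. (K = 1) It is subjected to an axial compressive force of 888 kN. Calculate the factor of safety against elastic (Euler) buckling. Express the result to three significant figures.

n ≈ 1.64

I = a⁴/12 = 123⁴/12 = 1.907×10^7 mm⁴
I = 1.907×10^7 mm⁴ = 1.907×10^-5 m⁴
Effective length L_e = K·L = 1 × 3.57 = 3.570 m
P_cr = π²EI / L_e² = π² × 98.3×10⁹ × 1.907×10^-5 / 3.570² = 1.452×10^6 N
Factor of safety n = P_cr / P = 1452.0 / 888 = 1.64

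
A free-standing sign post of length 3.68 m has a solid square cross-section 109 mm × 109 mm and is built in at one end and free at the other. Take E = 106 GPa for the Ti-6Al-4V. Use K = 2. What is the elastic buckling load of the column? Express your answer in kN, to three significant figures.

P_cr ≈ 227 kN

I = a⁴/12 = 109⁴/12 = 1.176×10^7 mm⁴
I = 1.176×10^7 mm⁴ = 1.176×10^-5 m⁴
Effective length L_e = K·L = 2 × 3.68 = 7.360 m
P_cr = π²EI / L_e² = π² × 106×10⁹ × 1.176×10^-5 / 7.360² = 2.272×10^5 N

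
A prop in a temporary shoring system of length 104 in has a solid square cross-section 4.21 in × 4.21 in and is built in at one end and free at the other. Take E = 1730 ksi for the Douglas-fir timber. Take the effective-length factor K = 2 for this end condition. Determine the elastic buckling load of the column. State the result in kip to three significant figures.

P_cr ≈ 10.3 kip

I = a⁴/12 = 4.21⁴/12 = 26.18 in⁴
Effective length L_e = K·L = 2 × 104 = 208.0 in
P_cr = π²EI / L_e² = π² × 1730×10³ × 26.18 / 208.0² = 1.033×10^4 lb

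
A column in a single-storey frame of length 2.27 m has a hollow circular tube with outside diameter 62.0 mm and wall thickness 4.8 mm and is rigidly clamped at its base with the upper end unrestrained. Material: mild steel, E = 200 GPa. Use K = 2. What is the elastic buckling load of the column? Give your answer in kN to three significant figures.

Inner diameter d_i = 62.0 − 2×4.8 = 52.40 mm
I = π(d_o⁴ − d_i⁴)/64 = π(62.0⁴ − 52.40⁴)/64 = 3.553×10^5 mm⁴
I = 3.553×10^5 mm⁴ = 3.553×10^-7 m⁴
Effective length L_e = K·L = 2 × 2.27 = 4.540 m
P_cr = π²EI / L_e² = π² × 200×10⁹ × 3.553×10^-7 / 4.540² = 3.402×10^4 N

P_cr ≈ 34.0 kN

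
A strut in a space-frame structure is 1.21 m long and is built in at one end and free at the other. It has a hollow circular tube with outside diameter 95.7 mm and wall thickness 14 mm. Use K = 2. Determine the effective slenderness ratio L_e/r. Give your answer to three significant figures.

Inner diameter d_i = 95.7 − 2×14 = 67.70 mm
I = π(d_o⁴ − d_i⁴)/64 = π(95.7⁴ − 67.70⁴)/64 = 3.086×10^6 mm⁴
A = 3.593×10^3 mm²;  r_min = √(I/A) = √(3.086×10^6/3.593×10^3) = 29.31 mm
L_e = K·L = 2 × 1.21 m = 2.420 m = 2420.0 mm
λ = L_e / r_min = 2420.0 / 29.31 = 82.6

λ ≈ 82.6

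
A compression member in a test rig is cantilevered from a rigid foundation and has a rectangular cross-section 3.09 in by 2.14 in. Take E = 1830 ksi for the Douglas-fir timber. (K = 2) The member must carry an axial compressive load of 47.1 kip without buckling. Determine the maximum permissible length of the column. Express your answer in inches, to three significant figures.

L_max ≈ 15.6 in

Buckling occurs about the weak axis: I_min = h·b³/12 with b = 2.14 in (the shorter side).
I_min = 3.09×2.14³/12 = 2.524 in⁴
At the buckling limit P_cr = P = 4.710×10^4 lb
From P_cr = π²EI/(K·L)²:  L = (1/K)·√(π²EI/P_cr) = (1/2)·√(π²×1.83×10^6×2.524/4.710×10^4)
L = 15.6 in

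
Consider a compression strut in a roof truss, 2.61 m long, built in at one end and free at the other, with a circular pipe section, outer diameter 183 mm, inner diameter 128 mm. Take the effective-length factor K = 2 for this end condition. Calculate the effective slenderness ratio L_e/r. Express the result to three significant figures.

d_o = 183 mm, d_i = 128 mm
I = π(d_o⁴ − d_i⁴)/64 = π(183⁴ − 128.0⁴)/64 = 4.188×10^7 mm⁴
A = 1.343×10^4 mm²;  r_min = √(I/A) = √(4.188×10^7/1.343×10^4) = 55.83 mm
L_e = K·L = 2 × 2.61 m = 5.220 m = 5220.0 mm
λ = L_e / r_min = 5220.0 / 55.83 = 93.5

λ ≈ 93.5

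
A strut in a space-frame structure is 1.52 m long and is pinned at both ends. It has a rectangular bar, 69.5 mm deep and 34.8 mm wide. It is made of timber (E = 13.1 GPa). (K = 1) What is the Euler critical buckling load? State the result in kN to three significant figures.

Buckling occurs about the weak axis: I_min = h·b³/12 with b = 34.8 mm (the shorter side).
I_min = 69.5×34.8³/12 = 2.441×10^5 mm⁴
I = 2.441×10^5 mm⁴ = 2.441×10^-7 m⁴
Effective length L_e = K·L = 1 × 1.52 = 1.520 m
P_cr = π²EI / L_e² = π² × 13.1×10⁹ × 2.441×10^-7 / 1.520² = 1.366×10^4 N

P_cr ≈ 13.7 kN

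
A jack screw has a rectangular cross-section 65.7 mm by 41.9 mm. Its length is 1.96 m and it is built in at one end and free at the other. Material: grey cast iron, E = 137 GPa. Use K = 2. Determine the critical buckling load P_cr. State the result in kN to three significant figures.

Buckling occurs about the weak axis: I_min = h·b³/12 with b = 41.9 mm (the shorter side).
I_min = 65.7×41.9³/12 = 4.027×10^5 mm⁴
I = 4.027×10^5 mm⁴ = 4.027×10^-7 m⁴
Effective length L_e = K·L = 2 × 1.96 = 3.920 m
P_cr = π²EI / L_e² = π² × 137×10⁹ × 4.027×10^-7 / 3.920² = 3.544×10^4 N

P_cr ≈ 35.4 kN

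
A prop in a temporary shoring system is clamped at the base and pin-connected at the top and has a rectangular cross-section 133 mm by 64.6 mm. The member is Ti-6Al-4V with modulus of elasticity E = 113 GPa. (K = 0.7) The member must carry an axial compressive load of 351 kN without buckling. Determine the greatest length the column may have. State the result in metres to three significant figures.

Buckling occurs about the weak axis: I_min = h·b³/12 with b = 64.6 mm (the shorter side).
I_min = 133×64.6³/12 = 2.988×10^6 mm⁴
I = 2.988×10^-6 m⁴
At the buckling limit P_cr = P = 3.510×10^5 N
From P_cr = π²EI/(K·L)²:  L = (1/K)·√(π²EI/P_cr) = (1/0.7)·√(π²×1.13×10^11×2.988×10^-6/3.510×10^5)
L = 4.40 m

L_max ≈ 4.40 m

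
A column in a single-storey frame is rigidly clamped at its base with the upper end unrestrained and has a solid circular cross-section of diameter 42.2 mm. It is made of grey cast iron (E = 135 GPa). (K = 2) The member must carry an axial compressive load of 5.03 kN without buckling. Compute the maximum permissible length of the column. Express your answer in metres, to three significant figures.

I = πd⁴/64 = π×42.2⁴/64 = 1.557×10^5 mm⁴
I = 1.557×10^-7 m⁴
At the buckling limit P_cr = P = 5.030×10^3 N
From P_cr = π²EI/(K·L)²:  L = (1/K)·√(π²EI/P_cr) = (1/2)·√(π²×1.35×10^11×1.557×10^-7/5.030×10^3)
L = 3.21 m

L_max ≈ 3.21 m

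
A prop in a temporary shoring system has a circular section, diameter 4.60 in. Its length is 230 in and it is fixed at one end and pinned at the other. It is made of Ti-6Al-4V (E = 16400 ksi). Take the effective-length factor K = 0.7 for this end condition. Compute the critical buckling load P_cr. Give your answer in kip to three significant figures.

I = πd⁴/64 = π×4.60⁴/64 = 21.98 in⁴
Effective length L_e = K·L = 0.7 × 230 = 161.0 in
P_cr = π²EI / L_e² = π² × 16400×10³ × 21.98 / 161.0² = 1.372×10^5 lb

P_cr ≈ 137 kip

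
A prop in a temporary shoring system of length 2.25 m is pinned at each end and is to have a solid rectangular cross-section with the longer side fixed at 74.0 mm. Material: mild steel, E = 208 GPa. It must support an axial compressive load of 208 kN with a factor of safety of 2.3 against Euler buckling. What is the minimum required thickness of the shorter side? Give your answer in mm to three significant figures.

Required P_cr = n·P = 2.3 × 208 = 478.4 kN
L_e = K·L = 1 × 2.25 = 2.250 m
Required I = P_cr·L_e²/(π²E) = 4.784×10^5 × 2.250² / (π² × 2.08×10^11) = 1.180×10^-6 m⁴
I_req = 1.180×10^6 mm⁴
Rectangle, weak axis: I_min = h·b³/12 with h = 74.0 mm fixed  ⇒  b = (12I/h)^(1/3) = 57.6 mm

b ≈ 57.6 mm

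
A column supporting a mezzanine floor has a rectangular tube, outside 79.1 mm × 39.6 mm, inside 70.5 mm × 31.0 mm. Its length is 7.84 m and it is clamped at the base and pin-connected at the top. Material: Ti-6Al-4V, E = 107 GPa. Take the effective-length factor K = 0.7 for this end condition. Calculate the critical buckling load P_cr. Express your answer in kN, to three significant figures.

P_cr ≈ 8.22 kN

Weak-axis I_min = (h_o·b_o³ − h_i·b_i³)/12 with b_o = 39.6, b_i = 31.00 mm (shorter outer/inner sides).
I_min = (79.1×39.6³ − 70.50×31.00³)/12 = 2.343×10^5 mm⁴
I = 2.343×10^5 mm⁴ = 2.343×10^-7 m⁴
Effective length L_e = K·L = 0.7 × 7.84 = 5.488 m
P_cr = π²EI / L_e² = π² × 107×10⁹ × 2.343×10^-7 / 5.488² = 8.216×10^3 N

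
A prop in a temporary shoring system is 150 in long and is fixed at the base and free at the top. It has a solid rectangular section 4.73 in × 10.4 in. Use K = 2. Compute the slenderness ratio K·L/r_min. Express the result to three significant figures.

For a rectangle r_min = b/√12 = 4.73/√12 = 1.365 in
L_e = K·L = 2 × 150 = 300.0 in
λ = L_e / r_min = 300.00 / 1.365 = 220

λ ≈ 220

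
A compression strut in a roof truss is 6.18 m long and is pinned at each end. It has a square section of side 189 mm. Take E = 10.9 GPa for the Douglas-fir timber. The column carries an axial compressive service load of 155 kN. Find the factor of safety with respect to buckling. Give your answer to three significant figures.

n ≈ 1.93

I = a⁴/12 = 189⁴/12 = 1.063×10^8 mm⁴
I = 1.063×10^8 mm⁴ = 1.063×10^-4 m⁴
Effective length L_e = K·L = 1 × 6.18 = 6.180 m
P_cr = π²EI / L_e² = π² × 10.9×10⁹ × 1.063×10^-4 / 6.180² = 2.995×10^5 N
Factor of safety n = P_cr / P = 299.51 / 155 = 1.93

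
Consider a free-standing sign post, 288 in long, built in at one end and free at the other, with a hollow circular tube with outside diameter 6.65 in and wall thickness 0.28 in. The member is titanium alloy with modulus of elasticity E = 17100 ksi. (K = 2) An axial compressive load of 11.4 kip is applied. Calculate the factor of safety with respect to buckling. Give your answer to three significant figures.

Inner diameter d_i = 6.65 − 2×0.28 = 6.090 in
I = π(d_o⁴ − d_i⁴)/64 = π(6.65⁴ − 6.090⁴)/64 = 28.48 in⁴
Effective length L_e = K·L = 2 × 288 = 576.0 in
P_cr = π²EI / L_e² = π² × 17100×10³ × 28.48 / 576.0² = 1.449×10^4 lb
Factor of safety n = P_cr / P = 14.485 / 11.4 = 1.27

n ≈ 1.27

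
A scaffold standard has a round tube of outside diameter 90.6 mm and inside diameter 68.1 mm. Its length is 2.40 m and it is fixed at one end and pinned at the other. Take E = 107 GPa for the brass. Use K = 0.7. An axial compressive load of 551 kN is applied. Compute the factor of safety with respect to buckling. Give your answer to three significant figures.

d_o = 90.6 mm, d_i = 68.1 mm
I = π(d_o⁴ − d_i⁴)/64 = π(90.6⁴ − 68.10⁴)/64 = 2.252×10^6 mm⁴
I = 2.252×10^6 mm⁴ = 2.252×10^-6 m⁴
Effective length L_e = K·L = 0.7 × 2.40 = 1.680 m
P_cr = π²EI / L_e² = π² × 107×10⁹ × 2.252×10^-6 / 1.680² = 8.425×10^5 N
Factor of safety n = P_cr / P = 842.48 / 551 = 1.53

n ≈ 1.53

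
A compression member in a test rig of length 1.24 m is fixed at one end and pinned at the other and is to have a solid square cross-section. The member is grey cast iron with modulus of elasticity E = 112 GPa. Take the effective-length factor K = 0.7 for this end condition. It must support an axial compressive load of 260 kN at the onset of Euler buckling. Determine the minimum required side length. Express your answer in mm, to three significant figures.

L_e = K·L = 0.7 × 1.24 = 0.8680 m
Required I = P_cr·L_e²/(π²E) = 2.600×10^5 × 0.8680² / (π² × 1.12×10^11) = 1.772×10^-7 m⁴
I_req = 1.772×10^5 mm⁴
Solid square: I = a⁴/12  ⇒  a = (12I)^(1/4) = (12×1.772×10^5)^(1/4) = 38.2 mm

a ≈ 38.2 mm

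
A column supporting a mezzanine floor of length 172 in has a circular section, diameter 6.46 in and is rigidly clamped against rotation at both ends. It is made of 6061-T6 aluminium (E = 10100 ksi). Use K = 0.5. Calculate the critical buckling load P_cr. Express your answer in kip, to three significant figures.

P_cr ≈ 1150 kip

I = πd⁴/64 = π×6.46⁴/64 = 85.49 in⁴
Effective length L_e = K·L = 0.5 × 172 = 86.00 in
P_cr = π²EI / L_e² = π² × 10100×10³ × 85.49 / 86.00² = 1.152×10^6 lb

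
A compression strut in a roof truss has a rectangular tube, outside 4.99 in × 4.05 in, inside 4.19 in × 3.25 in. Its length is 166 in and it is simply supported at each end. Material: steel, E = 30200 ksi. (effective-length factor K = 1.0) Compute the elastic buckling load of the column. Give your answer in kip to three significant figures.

Weak-axis I_min = (h_o·b_o³ − h_i·b_i³)/12 with b_o = 4.05, b_i = 3.250 in (shorter outer/inner sides).
I_min = (4.99×4.05³ − 4.190×3.250³)/12 = 15.64 in⁴
Effective length L_e = K·L = 1 × 166 = 166.0 in
P_cr = π²EI / L_e² = π² × 30200×10³ × 15.64 / 166.0² = 1.691×10^5 lb

P_cr ≈ 169 kip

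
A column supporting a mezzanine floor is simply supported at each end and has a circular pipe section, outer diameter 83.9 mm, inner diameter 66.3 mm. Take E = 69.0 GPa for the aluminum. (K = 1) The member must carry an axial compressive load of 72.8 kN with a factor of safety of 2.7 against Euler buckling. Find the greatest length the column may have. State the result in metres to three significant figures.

L_max ≈ 2.27 m

d_o = 83.9 mm, d_i = 66.3 mm
I = π(d_o⁴ − d_i⁴)/64 = π(83.9⁴ − 66.30⁴)/64 = 1.484×10^6 mm⁴
I = 1.484×10^-6 m⁴
Required critical load P_cr = n·P = 2.7 × 72.8 = 196.6 kN = 1.966×10^5 N
From P_cr = π²EI/(K·L)²:  L = (1/K)·√(π²EI/P_cr) = (1/1)·√(π²×6.90×10^10×1.484×10^-6/1.966×10^5)
L = 2.27 m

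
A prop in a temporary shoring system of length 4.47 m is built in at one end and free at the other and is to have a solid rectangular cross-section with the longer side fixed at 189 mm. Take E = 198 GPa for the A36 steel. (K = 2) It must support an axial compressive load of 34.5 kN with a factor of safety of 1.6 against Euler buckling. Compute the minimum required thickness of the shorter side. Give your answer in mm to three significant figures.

b ≈ 52.3 mm

Required P_cr = n·P = 1.6 × 34.5 = 55.20 kN
L_e = K·L = 2 × 4.47 = 8.940 m
Required I = P_cr·L_e²/(π²E) = 5.520×10^4 × 8.940² / (π² × 1.98×10^11) = 2.258×10^-6 m⁴
I_req = 2.258×10^6 mm⁴
Rectangle, weak axis: I_min = h·b³/12 with h = 189 mm fixed  ⇒  b = (12I/h)^(1/3) = 52.3 mm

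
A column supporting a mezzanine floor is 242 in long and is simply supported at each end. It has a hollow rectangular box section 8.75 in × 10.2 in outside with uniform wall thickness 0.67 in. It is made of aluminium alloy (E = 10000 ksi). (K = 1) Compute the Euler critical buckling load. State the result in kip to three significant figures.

Inner dimensions: h_i = 10.2 − 2×0.67 = 8.860 in, b_i = 8.75 − 2×0.67 = 7.410 in
Weak-axis I_min = (h_o·b_o³ − h_i·b_i³)/12 with b_o = 8.75, b_i = 7.410 in (shorter outer/inner sides).
I_min = (10.2×8.75³ − 8.860×7.410³)/12 = 269.0 in⁴
Effective length L_e = K·L = 1 × 242 = 242.0 in
P_cr = π²EI / L_e² = π² × 10000×10³ × 269.0 / 242.0² = 4.534×10^5 lb

P_cr ≈ 453 kip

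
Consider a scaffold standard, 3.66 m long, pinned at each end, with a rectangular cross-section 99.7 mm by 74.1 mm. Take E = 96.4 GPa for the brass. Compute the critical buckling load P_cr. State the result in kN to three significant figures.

P_cr ≈ 240 kN

Buckling occurs about the weak axis: I_min = h·b³/12 with b = 74.1 mm (the shorter side).
I_min = 99.7×74.1³/12 = 3.380×10^6 mm⁴
I = 3.380×10^6 mm⁴ = 3.380×10^-6 m⁴
Effective length L_e = K·L = 1 × 3.66 = 3.660 m
P_cr = π²EI / L_e² = π² × 96.4×10⁹ × 3.380×10^-6 / 3.660² = 2.401×10^5 N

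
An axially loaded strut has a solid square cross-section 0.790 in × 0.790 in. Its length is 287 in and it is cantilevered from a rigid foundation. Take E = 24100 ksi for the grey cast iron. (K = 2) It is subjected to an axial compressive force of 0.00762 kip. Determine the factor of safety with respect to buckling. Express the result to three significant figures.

I = a⁴/12 = 0.790⁴/12 = 3.246×10^-2 in⁴
Effective length L_e = K·L = 2 × 287 = 574.0 in
P_cr = π²EI / L_e² = π² × 24100×10³ × 3.246×10^-2 / 574.0² = 23.43 lb
Factor of safety n = P_cr / P = 0.023433 / 0.00762 = 3.08

n ≈ 3.08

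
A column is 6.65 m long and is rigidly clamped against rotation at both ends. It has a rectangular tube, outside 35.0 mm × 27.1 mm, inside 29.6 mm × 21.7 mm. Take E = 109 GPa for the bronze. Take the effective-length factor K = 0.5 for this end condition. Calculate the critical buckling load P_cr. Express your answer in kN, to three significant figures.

Weak-axis I_min = (h_o·b_o³ − h_i·b_i³)/12 with b_o = 27.1, b_i = 21.70 mm (shorter outer/inner sides).
I_min = (35.0×27.1³ − 29.60×21.70³)/12 = 3.284×10^4 mm⁴
I = 3.284×10^4 mm⁴ = 3.284×10^-8 m⁴
Effective length L_e = K·L = 0.5 × 6.65 = 3.325 m
P_cr = π²EI / L_e² = π² × 109×10⁹ × 3.284×10^-8 / 3.325² = 3.196×10^3 N

P_cr ≈ 3.20 kN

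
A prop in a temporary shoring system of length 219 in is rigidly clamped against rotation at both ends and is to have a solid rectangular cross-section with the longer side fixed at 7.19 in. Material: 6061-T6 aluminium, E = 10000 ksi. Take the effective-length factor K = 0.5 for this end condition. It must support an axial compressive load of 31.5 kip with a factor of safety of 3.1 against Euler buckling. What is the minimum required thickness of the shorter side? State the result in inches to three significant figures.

Required P_cr = n·P = 3.1 × 31.5 = 97.65 kip
L_e = K·L = 0.5 × 219 = 109.5 in
Required I = P_cr·L_e²/(π²E) = 9.765×10^4 × 109.5² / (π² × 1.00×10^7) = 11.86 in⁴
Rectangle, weak axis: I_min = h·b³/12 with h = 7.19 in fixed  ⇒  b = (12I/h)^(1/3) = 2.71 in

b ≈ 2.71 in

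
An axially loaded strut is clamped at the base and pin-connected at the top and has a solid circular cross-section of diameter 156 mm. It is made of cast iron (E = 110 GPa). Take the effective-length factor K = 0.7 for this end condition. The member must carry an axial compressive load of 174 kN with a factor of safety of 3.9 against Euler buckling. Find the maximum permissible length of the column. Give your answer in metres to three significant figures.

I = πd⁴/64 = π×156⁴/64 = 2.907×10^7 mm⁴
I = 2.907×10^-5 m⁴
Required critical load P_cr = n·P = 3.9 × 174 = 678.6 kN = 6.786×10^5 N
From P_cr = π²EI/(K·L)²:  L = (1/K)·√(π²EI/P_cr) = (1/0.7)·√(π²×1.10×10^11×2.907×10^-5/6.786×10^5)
L = 9.74 m

L_max ≈ 9.74 m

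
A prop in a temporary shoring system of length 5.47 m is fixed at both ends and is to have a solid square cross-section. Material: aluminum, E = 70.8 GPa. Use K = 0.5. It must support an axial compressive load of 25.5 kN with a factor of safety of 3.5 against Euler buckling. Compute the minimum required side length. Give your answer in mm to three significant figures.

a ≈ 58.2 mm

Required P_cr = n·P = 3.5 × 25.5 = 89.25 kN
L_e = K·L = 0.5 × 5.47 = 2.735 m
Required I = P_cr·L_e²/(π²E) = 8.925×10^4 × 2.735² / (π² × 7.08×10^10) = 9.554×10^-7 m⁴
I_req = 9.554×10^5 mm⁴
Solid square: I = a⁴/12  ⇒  a = (12I)^(1/4) = (12×9.554×10^5)^(1/4) = 58.2 mm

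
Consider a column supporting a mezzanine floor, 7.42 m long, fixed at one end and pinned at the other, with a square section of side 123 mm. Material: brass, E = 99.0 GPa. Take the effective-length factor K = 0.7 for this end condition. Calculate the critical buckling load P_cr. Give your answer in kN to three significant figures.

I = a⁴/12 = 123⁴/12 = 1.907×10^7 mm⁴
I = 1.907×10^7 mm⁴ = 1.907×10^-5 m⁴
Effective length L_e = K·L = 0.7 × 7.42 = 5.194 m
P_cr = π²EI / L_e² = π² × 99.0×10⁹ × 1.907×10^-5 / 5.194² = 6.908×10^5 N

P_cr ≈ 691 kN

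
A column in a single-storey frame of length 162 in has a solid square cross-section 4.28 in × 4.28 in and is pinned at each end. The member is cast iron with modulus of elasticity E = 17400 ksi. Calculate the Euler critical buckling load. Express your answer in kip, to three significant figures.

P_cr ≈ 183 kip

I = a⁴/12 = 4.28⁴/12 = 27.96 in⁴
Effective length L_e = K·L = 1 × 162 = 162.0 in
P_cr = π²EI / L_e² = π² × 17400×10³ × 27.96 / 162.0² = 1.830×10^5 lb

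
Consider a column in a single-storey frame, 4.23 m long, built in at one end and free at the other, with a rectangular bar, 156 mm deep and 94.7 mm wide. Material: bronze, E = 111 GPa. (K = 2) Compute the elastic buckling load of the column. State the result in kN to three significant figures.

Buckling occurs about the weak axis: I_min = h·b³/12 with b = 94.7 mm (the shorter side).
I_min = 156×94.7³/12 = 1.104×10^7 mm⁴
I = 1.104×10^7 mm⁴ = 1.104×10^-5 m⁴
Effective length L_e = K·L = 2 × 4.23 = 8.460 m
P_cr = π²EI / L_e² = π² × 111×10⁹ × 1.104×10^-5 / 8.460² = 1.690×10^5 N

P_cr ≈ 169 kN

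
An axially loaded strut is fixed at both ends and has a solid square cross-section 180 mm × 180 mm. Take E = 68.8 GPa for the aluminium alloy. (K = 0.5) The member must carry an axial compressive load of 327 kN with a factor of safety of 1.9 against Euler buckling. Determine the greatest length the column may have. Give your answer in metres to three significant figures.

I = a⁴/12 = 180⁴/12 = 8.748×10^7 mm⁴
I = 8.748×10^-5 m⁴
Required critical load P_cr = n·P = 1.9 × 327 = 621.3 kN = 6.213×10^5 N
From P_cr = π²EI/(K·L)²:  L = (1/K)·√(π²EI/P_cr) = (1/0.5)·√(π²×6.88×10^10×8.748×10^-5/6.213×10^5)
L = 19.6 m

L_max ≈ 19.6 m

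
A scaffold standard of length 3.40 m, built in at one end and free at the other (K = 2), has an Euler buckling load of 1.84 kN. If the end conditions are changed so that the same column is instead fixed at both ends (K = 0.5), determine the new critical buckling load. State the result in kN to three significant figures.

P_cr ∝ 1/K², so P_cr,new = P_cr,old × (K_old/K_new)² = 1.84 × (2/0.5)²
= 1.84 × 16.00 = 29.4 kN

P_cr ≈ 29.4 kN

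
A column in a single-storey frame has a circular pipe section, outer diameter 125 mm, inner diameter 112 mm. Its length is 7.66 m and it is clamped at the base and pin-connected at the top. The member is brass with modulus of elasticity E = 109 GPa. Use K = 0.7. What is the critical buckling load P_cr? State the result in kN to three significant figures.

P_cr ≈ 159 kN

d_o = 125 mm, d_i = 112 mm
I = π(d_o⁴ − d_i⁴)/64 = π(125⁴ − 112.0⁴)/64 = 4.260×10^6 mm⁴
I = 4.260×10^6 mm⁴ = 4.260×10^-6 m⁴
Effective length L_e = K·L = 0.7 × 7.66 = 5.362 m
P_cr = π²EI / L_e² = π² × 109×10⁹ × 4.260×10^-6 / 5.362² = 1.594×10^5 N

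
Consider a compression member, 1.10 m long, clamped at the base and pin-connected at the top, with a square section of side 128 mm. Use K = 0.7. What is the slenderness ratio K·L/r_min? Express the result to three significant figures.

For a square r = a/√12 = 128/√12 = 36.95 mm
L_e = K·L = 0.7 × 1.10 m = 0.7700 m = 770.00 mm
λ = L_e / r_min = 770.00 / 36.95 = 20.8

λ ≈ 20.8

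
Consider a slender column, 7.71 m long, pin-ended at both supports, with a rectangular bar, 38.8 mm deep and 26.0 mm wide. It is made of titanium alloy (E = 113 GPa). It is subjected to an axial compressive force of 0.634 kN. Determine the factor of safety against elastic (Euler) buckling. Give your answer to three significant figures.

n ≈ 1.68

Buckling occurs about the weak axis: I_min = h·b³/12 with b = 26.0 mm (the shorter side).
I_min = 38.8×26.0³/12 = 5.683×10^4 mm⁴
I = 5.683×10^4 mm⁴ = 5.683×10^-8 m⁴
Effective length L_e = K·L = 1 × 7.71 = 7.710 m
P_cr = π²EI / L_e² = π² × 113×10⁹ × 5.683×10^-8 / 7.710² = 1.066×10^3 N
Factor of safety n = P_cr / P = 1.0662 / 0.634 = 1.68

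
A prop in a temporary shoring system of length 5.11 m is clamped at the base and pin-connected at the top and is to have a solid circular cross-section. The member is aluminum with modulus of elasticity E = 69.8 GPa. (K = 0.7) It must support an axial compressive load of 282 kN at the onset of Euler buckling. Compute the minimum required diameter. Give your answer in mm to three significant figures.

d ≈ 102 mm

L_e = K·L = 0.7 × 5.11 = 3.577 m
Required I = P_cr·L_e²/(π²E) = 2.820×10^5 × 3.577² / (π² × 6.98×10^10) = 5.238×10^-6 m⁴
I_req = 5.238×10^6 mm⁴
Solid circle: I = πd⁴/64  ⇒  d = (64I/π)^(1/4) = (64×5.238×10^6/π)^(1/4) = 102 mm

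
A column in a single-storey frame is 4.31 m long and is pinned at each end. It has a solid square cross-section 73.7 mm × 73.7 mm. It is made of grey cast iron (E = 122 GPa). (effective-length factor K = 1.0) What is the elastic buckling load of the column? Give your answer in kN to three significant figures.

I = a⁴/12 = 73.7⁴/12 = 2.459×10^6 mm⁴
I = 2.459×10^6 mm⁴ = 2.459×10^-6 m⁴
Effective length L_e = K·L = 1 × 4.31 = 4.310 m
P_cr = π²EI / L_e² = π² × 122×10⁹ × 2.459×10^-6 / 4.310² = 1.594×10^5 N

P_cr ≈ 159 kN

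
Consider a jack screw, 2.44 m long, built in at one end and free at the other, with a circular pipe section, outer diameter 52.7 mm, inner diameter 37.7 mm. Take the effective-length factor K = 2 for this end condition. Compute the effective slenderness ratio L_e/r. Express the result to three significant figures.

d_o = 52.7 mm, d_i = 37.7 mm
I = π(d_o⁴ − d_i⁴)/64 = π(52.7⁴ − 37.70⁴)/64 = 2.795×10^5 mm⁴
A = 1.065×10^3 mm²;  r_min = √(I/A) = √(2.795×10^5/1.065×10^3) = 16.20 mm
L_e = K·L = 2 × 2.44 m = 4.880 m = 4880.0 mm
λ = L_e / r_min = 4880.0 / 16.20 = 301

λ ≈ 301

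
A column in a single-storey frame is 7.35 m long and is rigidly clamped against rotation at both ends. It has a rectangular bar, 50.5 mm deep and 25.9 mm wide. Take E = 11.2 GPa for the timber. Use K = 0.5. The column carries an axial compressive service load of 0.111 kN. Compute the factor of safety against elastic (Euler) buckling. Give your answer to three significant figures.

n ≈ 5.39

Buckling occurs about the weak axis: I_min = h·b³/12 with b = 25.9 mm (the shorter side).
I_min = 50.5×25.9³/12 = 7.312×10^4 mm⁴
I = 7.312×10^4 mm⁴ = 7.312×10^-8 m⁴
Effective length L_e = K·L = 0.5 × 7.35 = 3.675 m
P_cr = π²EI / L_e² = π² × 11.2×10⁹ × 7.312×10^-8 / 3.675² = 598.4 N
Factor of safety n = P_cr / P = 0.59843 / 0.111 = 5.39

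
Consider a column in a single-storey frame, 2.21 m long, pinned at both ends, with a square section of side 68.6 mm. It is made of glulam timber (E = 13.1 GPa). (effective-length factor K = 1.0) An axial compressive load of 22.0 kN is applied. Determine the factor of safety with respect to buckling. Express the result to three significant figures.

n ≈ 2.22

I = a⁴/12 = 68.6⁴/12 = 1.846×10^6 mm⁴
I = 1.846×10^6 mm⁴ = 1.846×10^-6 m⁴
Effective length L_e = K·L = 1 × 2.21 = 2.210 m
P_cr = π²EI / L_e² = π² × 13.1×10⁹ × 1.846×10^-6 / 2.210² = 4.885×10^4 N
Factor of safety n = P_cr / P = 48.854 / 22.0 = 2.22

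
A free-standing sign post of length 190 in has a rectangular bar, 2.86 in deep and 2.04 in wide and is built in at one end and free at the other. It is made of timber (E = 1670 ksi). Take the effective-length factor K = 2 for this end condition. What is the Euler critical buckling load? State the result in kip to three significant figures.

Buckling occurs about the weak axis: I_min = h·b³/12 with b = 2.04 in (the shorter side).
I_min = 2.86×2.04³/12 = 2.023 in⁴
Effective length L_e = K·L = 2 × 190 = 380.0 in
P_cr = π²EI / L_e² = π² × 1670×10³ × 2.023 / 380.0² = 231.0 lb

P_cr ≈ 0.231 kip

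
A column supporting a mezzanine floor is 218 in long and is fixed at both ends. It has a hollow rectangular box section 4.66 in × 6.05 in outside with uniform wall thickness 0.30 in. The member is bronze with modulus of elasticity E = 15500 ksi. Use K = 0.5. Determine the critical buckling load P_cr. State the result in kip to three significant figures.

Inner dimensions: h_i = 6.05 − 2×0.30 = 5.450 in, b_i = 4.66 − 2×0.30 = 4.060 in
Weak-axis I_min = (h_o·b_o³ − h_i·b_i³)/12 with b_o = 4.66, b_i = 4.060 in (shorter outer/inner sides).
I_min = (6.05×4.66³ − 5.450×4.060³)/12 = 20.62 in⁴
Effective length L_e = K·L = 0.5 × 218 = 109.0 in
P_cr = π²EI / L_e² = π² × 15500×10³ × 20.62 / 109.0² = 2.656×10^5 lb

P_cr ≈ 266 kip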